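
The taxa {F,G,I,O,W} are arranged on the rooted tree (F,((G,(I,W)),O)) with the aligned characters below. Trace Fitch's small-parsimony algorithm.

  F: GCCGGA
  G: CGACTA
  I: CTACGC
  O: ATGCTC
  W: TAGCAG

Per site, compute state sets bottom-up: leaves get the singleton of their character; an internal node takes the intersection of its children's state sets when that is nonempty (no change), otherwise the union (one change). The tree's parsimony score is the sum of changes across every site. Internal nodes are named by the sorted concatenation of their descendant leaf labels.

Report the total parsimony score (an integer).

16

[col 0] IW: children I:{C}, W:{T} ∪→ {C,T}; cost 1
[col 0] GIW: children G:{C}, IW:{C,T} ∩→ {C}; cost 0
[col 0] GIOW: children GIW:{C}, O:{A} ∪→ {A,C}; cost 1
[col 0] FGIOW: children F:{G}, GIOW:{A,C} ∪→ {A,C,G}; cost 1
[col 1] IW: children I:{T}, W:{A} ∪→ {A,T}; cost 1
[col 1] GIW: children G:{G}, IW:{A,T} ∪→ {A,G,T}; cost 1
[col 1] GIOW: children GIW:{A,G,T}, O:{T} ∩→ {T}; cost 0
[col 1] FGIOW: children F:{C}, GIOW:{T} ∪→ {C,T}; cost 1
[col 2] IW: children I:{A}, W:{G} ∪→ {A,G}; cost 1
[col 2] GIW: children G:{A}, IW:{A,G} ∩→ {A}; cost 0
[col 2] GIOW: children GIW:{A}, O:{G} ∪→ {A,G}; cost 1
[col 2] FGIOW: children F:{C}, GIOW:{A,G} ∪→ {A,C,G}; cost 1
[col 3] IW: children I:{C}, W:{C} ∩→ {C}; cost 0
[col 3] GIW: children G:{C}, IW:{C} ∩→ {C}; cost 0
[col 3] GIOW: children GIW:{C}, O:{C} ∩→ {C}; cost 0
[col 3] FGIOW: children F:{G}, GIOW:{C} ∪→ {C,G}; cost 1
[col 4] IW: children I:{G}, W:{A} ∪→ {A,G}; cost 1
[col 4] GIW: children G:{T}, IW:{A,G} ∪→ {A,G,T}; cost 1
[col 4] GIOW: children GIW:{A,G,T}, O:{T} ∩→ {T}; cost 0
[col 4] FGIOW: children F:{G}, GIOW:{T} ∪→ {G,T}; cost 1
[col 5] IW: children I:{C}, W:{G} ∪→ {C,G}; cost 1
[col 5] GIW: children G:{A}, IW:{C,G} ∪→ {A,C,G}; cost 1
[col 5] GIOW: children GIW:{A,C,G}, O:{C} ∩→ {C}; cost 0
[col 5] FGIOW: children F:{A}, GIOW:{C} ∪→ {A,C}; cost 1
per-site changes: [3, 3, 3, 1, 3, 3]; total = 16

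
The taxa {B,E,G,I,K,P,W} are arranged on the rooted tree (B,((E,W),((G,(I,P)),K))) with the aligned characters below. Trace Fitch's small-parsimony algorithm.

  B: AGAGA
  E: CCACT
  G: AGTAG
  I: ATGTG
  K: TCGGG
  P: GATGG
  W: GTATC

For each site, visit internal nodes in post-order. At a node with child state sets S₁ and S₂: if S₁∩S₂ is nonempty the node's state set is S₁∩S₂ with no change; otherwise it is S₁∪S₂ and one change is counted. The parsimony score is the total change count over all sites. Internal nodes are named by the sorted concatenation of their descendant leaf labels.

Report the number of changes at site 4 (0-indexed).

EW@0: {C} ∪ {G} = {C,G} (union, +1)
IP@0: {A} ∪ {G} = {A,G} (union, +1)
GIP@0: {A} ∩ {A,G} = {A} (intersection, +0)
GIKP@0: {A} ∪ {T} = {A,T} (union, +1)
EGIKPW@0: {C,G} ∪ {A,T} = {A,C,G,T} (union, +1)
BEGIKPW@0: {A} ∩ {A,C,G,T} = {A} (intersection, +0)
EW@1: {C} ∪ {T} = {C,T} (union, +1)
IP@1: {T} ∪ {A} = {A,T} (union, +1)
GIP@1: {G} ∪ {A,T} = {A,G,T} (union, +1)
GIKP@1: {A,G,T} ∪ {C} = {A,C,G,T} (union, +1)
EGIKPW@1: {C,T} ∩ {A,C,G,T} = {C,T} (intersection, +0)
BEGIKPW@1: {G} ∪ {C,T} = {C,G,T} (union, +1)
EW@2: {A} ∩ {A} = {A} (intersection, +0)
IP@2: {G} ∪ {T} = {G,T} (union, +1)
GIP@2: {T} ∩ {G,T} = {T} (intersection, +0)
GIKP@2: {T} ∪ {G} = {G,T} (union, +1)
EGIKPW@2: {A} ∪ {G,T} = {A,G,T} (union, +1)
BEGIKPW@2: {A} ∩ {A,G,T} = {A} (intersection, +0)
EW@3: {C} ∪ {T} = {C,T} (union, +1)
IP@3: {T} ∪ {G} = {G,T} (union, +1)
GIP@3: {A} ∪ {G,T} = {A,G,T} (union, +1)
GIKP@3: {A,G,T} ∩ {G} = {G} (intersection, +0)
EGIKPW@3: {C,T} ∪ {G} = {C,G,T} (union, +1)
BEGIKPW@3: {G} ∩ {C,G,T} = {G} (intersection, +0)
EW@4: {T} ∪ {C} = {C,T} (union, +1)
IP@4: {G} ∩ {G} = {G} (intersection, +0)
GIP@4: {G} ∩ {G} = {G} (intersection, +0)
GIKP@4: {G} ∩ {G} = {G} (intersection, +0)
EGIKPW@4: {C,T} ∪ {G} = {C,G,T} (union, +1)
BEGIKPW@4: {A} ∪ {C,G,T} = {A,C,G,T} (union, +1)
per-site changes: [4, 5, 3, 4, 3]; total = 19

3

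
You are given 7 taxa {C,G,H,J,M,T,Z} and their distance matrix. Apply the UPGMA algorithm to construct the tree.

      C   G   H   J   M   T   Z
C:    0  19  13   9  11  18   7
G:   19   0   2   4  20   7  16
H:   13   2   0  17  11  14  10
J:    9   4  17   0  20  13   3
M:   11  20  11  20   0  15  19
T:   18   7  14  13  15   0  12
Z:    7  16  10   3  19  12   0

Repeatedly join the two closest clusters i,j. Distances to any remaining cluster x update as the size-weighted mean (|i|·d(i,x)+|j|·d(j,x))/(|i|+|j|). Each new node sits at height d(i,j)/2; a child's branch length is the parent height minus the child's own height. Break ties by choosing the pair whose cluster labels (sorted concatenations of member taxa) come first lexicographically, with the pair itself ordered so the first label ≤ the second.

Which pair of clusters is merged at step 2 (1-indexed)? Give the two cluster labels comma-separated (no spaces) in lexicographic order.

J,Z

step 1: merge (G,H) at d=2; branch lengths G→1, H→1; new cluster GH
  updated: d(C,GH)=16, d(GH,J)=21/2, d(GH,M)=31/2, d(GH,T)=21/2, d(GH,Z)=13
step 2: merge (J,Z) at d=3; branch lengths J→3/2, Z→3/2; new cluster JZ
  updated: d(C,JZ)=8, d(GH,JZ)=47/4, d(JZ,M)=39/2, d(JZ,T)=25/2
step 3: merge (C,JZ) at d=8; branch lengths C→4, JZ→5/2; new cluster CJZ
  updated: d(CJZ,GH)=79/6, d(CJZ,M)=50/3, d(CJZ,T)=43/3
step 4: merge (GH,T) at d=21/2; branch lengths GH→17/4, T→21/4; new cluster GHT
  updated: d(CJZ,GHT)=122/9, d(GHT,M)=46/3
step 5: merge (CJZ,GHT) at d=122/9; branch lengths CJZ→25/9, GHT→55/36; new cluster CGHJTZ
  updated: d(CGHJTZ,M)=16
step 6: merge (CGHJTZ,M) at d=16; branch lengths CGHJTZ→11/9, M→8; new cluster CGHJMTZ
final tree: (((C:4,(J:3/2,Z:3/2):5/2):25/9,((G:1,H:1):17/4,T:21/4):55/36):11/9,M:8)
total length: 1243/36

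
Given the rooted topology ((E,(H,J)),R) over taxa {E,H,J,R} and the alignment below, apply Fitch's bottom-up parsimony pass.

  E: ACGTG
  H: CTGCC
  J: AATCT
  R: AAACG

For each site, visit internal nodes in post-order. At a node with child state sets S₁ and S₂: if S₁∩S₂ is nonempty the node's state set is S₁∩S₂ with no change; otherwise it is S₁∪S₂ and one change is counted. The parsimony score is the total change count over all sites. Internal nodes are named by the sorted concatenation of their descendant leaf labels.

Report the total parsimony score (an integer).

[col 0] HJ: children H:{C}, J:{A} ∪→ {A,C}; cost 1
[col 0] EHJ: children E:{A}, HJ:{A,C} ∩→ {A}; cost 0
[col 0] EHJR: children EHJ:{A}, R:{A} ∩→ {A}; cost 0
[col 1] HJ: children H:{T}, J:{A} ∪→ {A,T}; cost 1
[col 1] EHJ: children E:{C}, HJ:{A,T} ∪→ {A,C,T}; cost 1
[col 1] EHJR: children EHJ:{A,C,T}, R:{A} ∩→ {A}; cost 0
[col 2] HJ: children H:{G}, J:{T} ∪→ {G,T}; cost 1
[col 2] EHJ: children E:{G}, HJ:{G,T} ∩→ {G}; cost 0
[col 2] EHJR: children EHJ:{G}, R:{A} ∪→ {A,G}; cost 1
[col 3] HJ: children H:{C}, J:{C} ∩→ {C}; cost 0
[col 3] EHJ: children E:{T}, HJ:{C} ∪→ {C,T}; cost 1
[col 3] EHJR: children EHJ:{C,T}, R:{C} ∩→ {C}; cost 0
[col 4] HJ: children H:{C}, J:{T} ∪→ {C,T}; cost 1
[col 4] EHJ: children E:{G}, HJ:{C,T} ∪→ {C,G,T}; cost 1
[col 4] EHJR: children EHJ:{C,G,T}, R:{G} ∩→ {G}; cost 0
per-site changes: [1, 2, 2, 1, 2]; total = 8

8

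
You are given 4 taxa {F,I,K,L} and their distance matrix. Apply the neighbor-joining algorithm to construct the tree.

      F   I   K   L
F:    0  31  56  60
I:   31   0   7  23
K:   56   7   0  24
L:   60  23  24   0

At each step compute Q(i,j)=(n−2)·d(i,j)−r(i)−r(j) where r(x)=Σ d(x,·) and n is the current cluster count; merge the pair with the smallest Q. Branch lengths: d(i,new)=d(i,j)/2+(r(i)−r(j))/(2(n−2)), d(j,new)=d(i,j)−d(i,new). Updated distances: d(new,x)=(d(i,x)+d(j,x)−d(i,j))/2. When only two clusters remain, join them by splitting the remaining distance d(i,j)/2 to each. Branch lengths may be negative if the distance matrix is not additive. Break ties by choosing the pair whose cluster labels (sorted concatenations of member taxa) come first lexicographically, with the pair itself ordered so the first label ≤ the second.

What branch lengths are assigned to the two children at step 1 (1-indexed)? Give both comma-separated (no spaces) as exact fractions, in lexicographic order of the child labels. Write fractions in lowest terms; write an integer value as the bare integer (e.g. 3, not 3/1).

37,-6

step 1: merge (F,I) at d=31, Q=-146; branch lengths F→37, I→-6; new cluster FI
  updated: d(FI,K)=16, d(FI,L)=26
step 2: merge (FI,K) at d=16, Q=-66; branch lengths FI→9, K→7; new cluster FIK
  updated: d(FIK,L)=17
step 3: merge (FIK,L) at d=17; branch lengths FIK→17/2, L→17/2; new cluster FIKL
final tree: (((F:37,I:-6):9,K:7):17/2,L:17/2)
total length: 64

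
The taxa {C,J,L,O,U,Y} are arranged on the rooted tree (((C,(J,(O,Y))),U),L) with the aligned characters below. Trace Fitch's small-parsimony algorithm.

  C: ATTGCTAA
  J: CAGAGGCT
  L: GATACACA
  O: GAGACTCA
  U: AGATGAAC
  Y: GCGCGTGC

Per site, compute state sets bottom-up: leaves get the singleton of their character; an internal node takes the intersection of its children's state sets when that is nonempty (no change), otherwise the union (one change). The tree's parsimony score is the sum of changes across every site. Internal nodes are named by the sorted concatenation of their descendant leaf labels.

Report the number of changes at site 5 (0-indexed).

[col 0] OY: children O:{G}, Y:{G} ∩→ {G}; cost 0
[col 0] JOY: children J:{C}, OY:{G} ∪→ {C,G}; cost 1
[col 0] CJOY: children C:{A}, JOY:{C,G} ∪→ {A,C,G}; cost 1
[col 0] CJOUY: children CJOY:{A,C,G}, U:{A} ∩→ {A}; cost 0
[col 0] CJLOUY: children CJOUY:{A}, L:{G} ∪→ {A,G}; cost 1
[col 1] OY: children O:{A}, Y:{C} ∪→ {A,C}; cost 1
[col 1] JOY: children J:{A}, OY:{A,C} ∩→ {A}; cost 0
[col 1] CJOY: children C:{T}, JOY:{A} ∪→ {A,T}; cost 1
[col 1] CJOUY: children CJOY:{A,T}, U:{G} ∪→ {A,G,T}; cost 1
[col 1] CJLOUY: children CJOUY:{A,G,T}, L:{A} ∩→ {A}; cost 0
[col 2] OY: children O:{G}, Y:{G} ∩→ {G}; cost 0
[col 2] JOY: children J:{G}, OY:{G} ∩→ {G}; cost 0
[col 2] CJOY: children C:{T}, JOY:{G} ∪→ {G,T}; cost 1
[col 2] CJOUY: children CJOY:{G,T}, U:{A} ∪→ {A,G,T}; cost 1
[col 2] CJLOUY: children CJOUY:{A,G,T}, L:{T} ∩→ {T}; cost 0
[col 3] OY: children O:{A}, Y:{C} ∪→ {A,C}; cost 1
[col 3] JOY: children J:{A}, OY:{A,C} ∩→ {A}; cost 0
[col 3] CJOY: children C:{G}, JOY:{A} ∪→ {A,G}; cost 1
[col 3] CJOUY: children CJOY:{A,G}, U:{T} ∪→ {A,G,T}; cost 1
[col 3] CJLOUY: children CJOUY:{A,G,T}, L:{A} ∩→ {A}; cost 0
[col 4] OY: children O:{C}, Y:{G} ∪→ {C,G}; cost 1
[col 4] JOY: children J:{G}, OY:{C,G} ∩→ {G}; cost 0
[col 4] CJOY: children C:{C}, JOY:{G} ∪→ {C,G}; cost 1
[col 4] CJOUY: children CJOY:{C,G}, U:{G} ∩→ {G}; cost 0
[col 4] CJLOUY: children CJOUY:{G}, L:{C} ∪→ {C,G}; cost 1
[col 5] OY: children O:{T}, Y:{T} ∩→ {T}; cost 0
[col 5] JOY: children J:{G}, OY:{T} ∪→ {G,T}; cost 1
[col 5] CJOY: children C:{T}, JOY:{G,T} ∩→ {T}; cost 0
[col 5] CJOUY: children CJOY:{T}, U:{A} ∪→ {A,T}; cost 1
[col 5] CJLOUY: children CJOUY:{A,T}, L:{A} ∩→ {A}; cost 0
[col 6] OY: children O:{C}, Y:{G} ∪→ {C,G}; cost 1
[col 6] JOY: children J:{C}, OY:{C,G} ∩→ {C}; cost 0
[col 6] CJOY: children C:{A}, JOY:{C} ∪→ {A,C}; cost 1
[col 6] CJOUY: children CJOY:{A,C}, U:{A} ∩→ {A}; cost 0
[col 6] CJLOUY: children CJOUY:{A}, L:{C} ∪→ {A,C}; cost 1
[col 7] OY: children O:{A}, Y:{C} ∪→ {A,C}; cost 1
[col 7] JOY: children J:{T}, OY:{A,C} ∪→ {A,C,T}; cost 1
[col 7] CJOY: children C:{A}, JOY:{A,C,T} ∩→ {A}; cost 0
[col 7] CJOUY: children CJOY:{A}, U:{C} ∪→ {A,C}; cost 1
[col 7] CJLOUY: children CJOUY:{A,C}, L:{A} ∩→ {A}; cost 0
per-site changes: [3, 3, 2, 3, 3, 2, 3, 3]; total = 22

2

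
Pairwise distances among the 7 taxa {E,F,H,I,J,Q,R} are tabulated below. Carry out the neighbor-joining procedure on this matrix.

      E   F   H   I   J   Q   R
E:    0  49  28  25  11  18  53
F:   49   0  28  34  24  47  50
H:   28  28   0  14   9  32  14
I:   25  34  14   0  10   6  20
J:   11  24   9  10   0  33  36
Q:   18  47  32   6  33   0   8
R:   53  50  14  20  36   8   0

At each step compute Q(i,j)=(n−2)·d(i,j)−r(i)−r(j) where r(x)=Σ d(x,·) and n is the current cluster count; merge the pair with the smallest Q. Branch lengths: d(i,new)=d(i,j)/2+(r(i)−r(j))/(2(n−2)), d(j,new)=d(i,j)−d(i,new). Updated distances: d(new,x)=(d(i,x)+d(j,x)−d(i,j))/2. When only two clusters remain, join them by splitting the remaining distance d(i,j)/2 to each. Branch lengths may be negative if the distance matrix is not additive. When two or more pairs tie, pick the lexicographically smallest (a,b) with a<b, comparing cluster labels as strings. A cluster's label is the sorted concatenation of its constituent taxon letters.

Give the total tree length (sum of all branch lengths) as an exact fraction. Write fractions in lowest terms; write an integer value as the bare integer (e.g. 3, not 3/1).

1. join Q+R (d=8, Q=-285) ⇒ QR; edges |Q|=3/10, |R|=77/10
  updated: d(E,QR)=63/2, d(F,QR)=89/2, d(H,QR)=19, d(I,QR)=9, d(J,QR)=61/2
2. join I+QR (d=9, Q=-381/2) ⇒ IQR; edges |I|=-13/16, |QR|=157/16
  updated: d(E,IQR)=95/4, d(F,IQR)=139/4, d(H,IQR)=12, d(IQR,J)=63/4
3. join E+J (d=11, Q=-277/2) ⇒ EJ; edges |E|=85/6, |J|=-19/6
  updated: d(EJ,F)=31, d(EJ,H)=13, d(EJ,IQR)=57/4
4. join EJ+IQR (d=57/4, Q=-363/4) ⇒ EIJQR; edges |EJ|=103/16, |IQR|=125/16
  updated: d(EIJQR,F)=103/4, d(EIJQR,H)=43/8
5. join EIJQR+F (d=103/4, Q=-473/8) ⇒ EFIJQR; edges |EIJQR|=25/16, |F|=387/16
  updated: d(EFIJQR,H)=61/16
6. join EFIJQR+H (d=61/16) ⇒ EFHIJQR; edges |EFIJQR|=61/32, |H|=61/32
final tree: ((((E:85/6,J:-19/6):103/16,(I:-13/16,(Q:3/10,R:77/10):157/16):125/16):25/16,F:387/16):61/32,H:61/32)
total length: 1149/16

1149/16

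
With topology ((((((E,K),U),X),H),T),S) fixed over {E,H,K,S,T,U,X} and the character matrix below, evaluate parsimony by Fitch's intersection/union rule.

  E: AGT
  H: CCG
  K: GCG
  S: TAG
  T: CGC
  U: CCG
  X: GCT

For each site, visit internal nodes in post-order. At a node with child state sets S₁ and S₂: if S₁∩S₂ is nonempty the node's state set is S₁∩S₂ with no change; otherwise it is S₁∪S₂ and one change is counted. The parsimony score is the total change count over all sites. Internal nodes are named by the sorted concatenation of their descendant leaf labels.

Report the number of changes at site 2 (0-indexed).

site 0, node EK: E={A} ∪ K={G} → {A,G} (+1)
site 0, node EKU: EK={A,G} ∪ U={C} → {A,C,G} (+1)
site 0, node EKUX: EKU={A,C,G} ∩ X={G} → {G} (+0)
site 0, node EHKUX: EKUX={G} ∪ H={C} → {C,G} (+1)
site 0, node EHKTUX: EHKUX={C,G} ∩ T={C} → {C} (+0)
site 0, node EHKSTUX: EHKTUX={C} ∪ S={T} → {C,T} (+1)
site 1, node EK: E={G} ∪ K={C} → {C,G} (+1)
site 1, node EKU: EK={C,G} ∩ U={C} → {C} (+0)
site 1, node EKUX: EKU={C} ∩ X={C} → {C} (+0)
site 1, node EHKUX: EKUX={C} ∩ H={C} → {C} (+0)
site 1, node EHKTUX: EHKUX={C} ∪ T={G} → {C,G} (+1)
site 1, node EHKSTUX: EHKTUX={C,G} ∪ S={A} → {A,C,G} (+1)
site 2, node EK: E={T} ∪ K={G} → {G,T} (+1)
site 2, node EKU: EK={G,T} ∩ U={G} → {G} (+0)
site 2, node EKUX: EKU={G} ∪ X={T} → {G,T} (+1)
site 2, node EHKUX: EKUX={G,T} ∩ H={G} → {G} (+0)
site 2, node EHKTUX: EHKUX={G} ∪ T={C} → {C,G} (+1)
site 2, node EHKSTUX: EHKTUX={C,G} ∩ S={G} → {G} (+0)
per-site changes: [4, 3, 3]; total = 10

3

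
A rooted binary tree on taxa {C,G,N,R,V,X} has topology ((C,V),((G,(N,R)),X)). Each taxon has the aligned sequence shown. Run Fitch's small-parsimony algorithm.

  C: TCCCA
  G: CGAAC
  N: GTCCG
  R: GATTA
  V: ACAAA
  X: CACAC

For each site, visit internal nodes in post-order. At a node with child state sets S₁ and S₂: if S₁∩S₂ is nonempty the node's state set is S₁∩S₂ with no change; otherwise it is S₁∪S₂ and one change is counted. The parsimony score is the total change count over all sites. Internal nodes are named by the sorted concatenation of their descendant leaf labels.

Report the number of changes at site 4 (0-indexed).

site 0, node CV: C={T} ∪ V={A} → {A,T} (+1)
site 0, node NR: N={G} ∩ R={G} → {G} (+0)
site 0, node GNR: G={C} ∪ NR={G} → {C,G} (+1)
site 0, node GNRX: GNR={C,G} ∩ X={C} → {C} (+0)
site 0, node CGNRVX: CV={A,T} ∪ GNRX={C} → {A,C,T} (+1)
site 1, node CV: C={C} ∩ V={C} → {C} (+0)
site 1, node NR: N={T} ∪ R={A} → {A,T} (+1)
site 1, node GNR: G={G} ∪ NR={A,T} → {A,G,T} (+1)
site 1, node GNRX: GNR={A,G,T} ∩ X={A} → {A} (+0)
site 1, node CGNRVX: CV={C} ∪ GNRX={A} → {A,C} (+1)
site 2, node CV: C={C} ∪ V={A} → {A,C} (+1)
site 2, node NR: N={C} ∪ R={T} → {C,T} (+1)
site 2, node GNR: G={A} ∪ NR={C,T} → {A,C,T} (+1)
site 2, node GNRX: GNR={A,C,T} ∩ X={C} → {C} (+0)
site 2, node CGNRVX: CV={A,C} ∩ GNRX={C} → {C} (+0)
site 3, node CV: C={C} ∪ V={A} → {A,C} (+1)
site 3, node NR: N={C} ∪ R={T} → {C,T} (+1)
site 3, node GNR: G={A} ∪ NR={C,T} → {A,C,T} (+1)
site 3, node GNRX: GNR={A,C,T} ∩ X={A} → {A} (+0)
site 3, node CGNRVX: CV={A,C} ∩ GNRX={A} → {A} (+0)
site 4, node CV: C={A} ∩ V={A} → {A} (+0)
site 4, node NR: N={G} ∪ R={A} → {A,G} (+1)
site 4, node GNR: G={C} ∪ NR={A,G} → {A,C,G} (+1)
site 4, node GNRX: GNR={A,C,G} ∩ X={C} → {C} (+0)
site 4, node CGNRVX: CV={A} ∪ GNRX={C} → {A,C} (+1)
per-site changes: [3, 3, 3, 3, 3]; total = 15

3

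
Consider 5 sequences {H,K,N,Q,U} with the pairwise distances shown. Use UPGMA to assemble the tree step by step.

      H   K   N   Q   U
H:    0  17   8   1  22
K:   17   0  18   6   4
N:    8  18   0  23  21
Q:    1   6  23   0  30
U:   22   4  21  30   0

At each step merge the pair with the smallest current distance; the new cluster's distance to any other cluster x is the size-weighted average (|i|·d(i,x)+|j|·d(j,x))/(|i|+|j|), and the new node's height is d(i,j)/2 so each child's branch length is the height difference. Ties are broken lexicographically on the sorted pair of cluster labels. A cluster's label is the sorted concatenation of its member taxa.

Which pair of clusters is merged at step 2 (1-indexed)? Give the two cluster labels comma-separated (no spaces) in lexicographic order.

iteration 1: select H,Q (d=1); attach at lengths (1/2, 1/2); label the merged cluster HQ
  updated: d(HQ,K)=23/2, d(HQ,N)=31/2, d(HQ,U)=26
iteration 2: select K,U (d=4); attach at lengths (2, 2); label the merged cluster KU
  updated: d(HQ,KU)=75/4, d(KU,N)=39/2
iteration 3: select HQ,N (d=31/2); attach at lengths (29/4, 31/4); label the merged cluster HNQ
  updated: d(HNQ,KU)=19
iteration 4: select HNQ,KU (d=19); attach at lengths (7/4, 15/2); label the merged cluster HKNQU
final tree: (((H:1/2,Q:1/2):29/4,N:31/4):7/4,(K:2,U:2):15/2)
total length: 117/4

K,U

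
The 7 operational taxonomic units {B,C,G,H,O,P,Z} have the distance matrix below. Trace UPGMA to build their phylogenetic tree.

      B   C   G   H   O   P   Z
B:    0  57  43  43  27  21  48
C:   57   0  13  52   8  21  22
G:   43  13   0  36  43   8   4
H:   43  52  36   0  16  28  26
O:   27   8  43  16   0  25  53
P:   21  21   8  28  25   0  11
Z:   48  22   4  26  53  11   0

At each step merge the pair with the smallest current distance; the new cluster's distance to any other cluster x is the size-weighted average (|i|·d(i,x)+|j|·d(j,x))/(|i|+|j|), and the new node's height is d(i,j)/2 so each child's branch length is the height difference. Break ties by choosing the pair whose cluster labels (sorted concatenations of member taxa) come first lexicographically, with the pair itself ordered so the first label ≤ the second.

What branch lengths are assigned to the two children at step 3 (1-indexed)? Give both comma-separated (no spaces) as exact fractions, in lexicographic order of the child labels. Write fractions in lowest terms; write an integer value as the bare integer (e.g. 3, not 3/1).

11/4,19/4

1. join G+Z (d=4) ⇒ GZ; edges |G|=2, |Z|=2
  updated: d(B,GZ)=91/2, d(C,GZ)=35/2, d(GZ,H)=31, d(GZ,O)=48, d(GZ,P)=19/2
2. join C+O (d=8) ⇒ CO; edges |C|=4, |O|=4
  updated: d(B,CO)=42, d(CO,GZ)=131/4, d(CO,H)=34, d(CO,P)=23
3. join GZ+P (d=19/2) ⇒ GPZ; edges |GZ|=11/4, |P|=19/4
  updated: d(B,GPZ)=112/3, d(CO,GPZ)=59/2, d(GPZ,H)=30
4. join CO+GPZ (d=59/2) ⇒ CGOPZ; edges |CO|=43/4, |GPZ|=10
  updated: d(B,CGOPZ)=196/5, d(CGOPZ,H)=158/5
5. join CGOPZ+H (d=158/5) ⇒ CGHOPZ; edges |CGOPZ|=21/20, |H|=79/5
  updated: d(B,CGHOPZ)=239/6
6. join B+CGHOPZ (d=239/6) ⇒ BCGHOPZ; edges |B|=239/12, |CGHOPZ|=247/60
final tree: (B:239/12,(((C:4,O:4):43/4,((G:2,Z:2):11/4,P:19/4):10):21/20,H:79/5):247/60)
total length: 1217/15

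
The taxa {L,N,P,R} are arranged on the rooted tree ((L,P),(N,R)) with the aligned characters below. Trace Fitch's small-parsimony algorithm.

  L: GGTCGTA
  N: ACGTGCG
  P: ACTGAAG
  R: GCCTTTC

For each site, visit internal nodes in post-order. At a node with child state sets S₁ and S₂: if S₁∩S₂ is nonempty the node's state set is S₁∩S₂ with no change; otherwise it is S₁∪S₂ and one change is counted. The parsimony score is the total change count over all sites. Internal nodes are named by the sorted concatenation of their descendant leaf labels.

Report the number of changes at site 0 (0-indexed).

2

site 0, node LP: L={G} ∪ P={A} → {A,G} (+1)
site 0, node NR: N={A} ∪ R={G} → {A,G} (+1)
site 0, node LNPR: LP={A,G} ∩ NR={A,G} → {A,G} (+0)
site 1, node LP: L={G} ∪ P={C} → {C,G} (+1)
site 1, node NR: N={C} ∩ R={C} → {C} (+0)
site 1, node LNPR: LP={C,G} ∩ NR={C} → {C} (+0)
site 2, node LP: L={T} ∩ P={T} → {T} (+0)
site 2, node NR: N={G} ∪ R={C} → {C,G} (+1)
site 2, node LNPR: LP={T} ∪ NR={C,G} → {C,G,T} (+1)
site 3, node LP: L={C} ∪ P={G} → {C,G} (+1)
site 3, node NR: N={T} ∩ R={T} → {T} (+0)
site 3, node LNPR: LP={C,G} ∪ NR={T} → {C,G,T} (+1)
site 4, node LP: L={G} ∪ P={A} → {A,G} (+1)
site 4, node NR: N={G} ∪ R={T} → {G,T} (+1)
site 4, node LNPR: LP={A,G} ∩ NR={G,T} → {G} (+0)
site 5, node LP: L={T} ∪ P={A} → {A,T} (+1)
site 5, node NR: N={C} ∪ R={T} → {C,T} (+1)
site 5, node LNPR: LP={A,T} ∩ NR={C,T} → {T} (+0)
site 6, node LP: L={A} ∪ P={G} → {A,G} (+1)
site 6, node NR: N={G} ∪ R={C} → {C,G} (+1)
site 6, node LNPR: LP={A,G} ∩ NR={C,G} → {G} (+0)
per-site changes: [2, 1, 2, 2, 2, 2, 2]; total = 13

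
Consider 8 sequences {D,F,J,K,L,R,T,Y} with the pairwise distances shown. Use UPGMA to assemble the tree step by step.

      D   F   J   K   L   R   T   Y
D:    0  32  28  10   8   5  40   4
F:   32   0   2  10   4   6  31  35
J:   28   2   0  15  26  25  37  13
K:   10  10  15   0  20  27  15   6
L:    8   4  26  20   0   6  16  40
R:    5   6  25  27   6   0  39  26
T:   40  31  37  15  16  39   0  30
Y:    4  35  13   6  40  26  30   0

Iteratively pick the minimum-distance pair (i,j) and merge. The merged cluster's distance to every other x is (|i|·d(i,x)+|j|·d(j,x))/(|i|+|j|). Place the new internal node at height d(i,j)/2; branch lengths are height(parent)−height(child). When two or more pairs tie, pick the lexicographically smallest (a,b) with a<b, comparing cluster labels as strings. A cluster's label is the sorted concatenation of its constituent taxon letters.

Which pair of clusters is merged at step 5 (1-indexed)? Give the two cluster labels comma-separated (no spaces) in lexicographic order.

step 1: merge (F,J) at d=2; branch lengths F→1, J→1; new cluster FJ
  updated: d(D,FJ)=30, d(FJ,K)=25/2, d(FJ,L)=15, d(FJ,R)=31/2, d(FJ,T)=34, d(FJ,Y)=24
step 2: merge (D,Y) at d=4; branch lengths D→2, Y→2; new cluster DY
  updated: d(DY,FJ)=27, d(DY,K)=8, d(DY,L)=24, d(DY,R)=31/2, d(DY,T)=35
step 3: merge (L,R) at d=6; branch lengths L→3, R→3; new cluster LR
  updated: d(DY,LR)=79/4, d(FJ,LR)=61/4, d(K,LR)=47/2, d(LR,T)=55/2
step 4: merge (DY,K) at d=8; branch lengths DY→2, K→4; new cluster DKY
  updated: d(DKY,FJ)=133/6, d(DKY,LR)=21, d(DKY,T)=85/3
step 5: merge (FJ,LR) at d=61/4; branch lengths FJ→53/8, LR→37/8; new cluster FJLR
  updated: d(DKY,FJLR)=259/12, d(FJLR,T)=123/4
step 6: merge (DKY,FJLR) at d=259/12; branch lengths DKY→163/24, FJLR→19/6; new cluster DFJKLRY
  updated: d(DFJKLRY,T)=208/7
step 7: merge (DFJKLRY,T) at d=208/7; branch lengths DFJKLRY→683/168, T→104/7; new cluster DFJKLRTY
final tree: ((((D:2,Y:2):2,K:4):163/24,((F:1,J:1):53/8,(L:3,R:3):37/8):19/6):683/168,T:104/7)
total length: 4883/84

FJ,LR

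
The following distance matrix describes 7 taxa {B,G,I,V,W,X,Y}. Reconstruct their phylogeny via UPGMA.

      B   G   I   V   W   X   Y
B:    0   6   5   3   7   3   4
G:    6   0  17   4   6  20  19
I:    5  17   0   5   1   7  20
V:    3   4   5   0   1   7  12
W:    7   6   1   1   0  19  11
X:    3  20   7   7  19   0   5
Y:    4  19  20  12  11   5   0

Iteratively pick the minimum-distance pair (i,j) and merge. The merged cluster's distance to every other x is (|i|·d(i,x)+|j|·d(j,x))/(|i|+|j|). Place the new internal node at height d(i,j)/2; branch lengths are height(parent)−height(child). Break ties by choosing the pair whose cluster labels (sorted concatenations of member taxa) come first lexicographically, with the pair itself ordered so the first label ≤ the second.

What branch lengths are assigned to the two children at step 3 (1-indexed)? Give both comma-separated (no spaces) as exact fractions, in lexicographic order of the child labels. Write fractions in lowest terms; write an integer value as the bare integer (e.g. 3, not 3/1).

iteration 1: select I,W (d=1); attach at lengths (1/2, 1/2); label the merged cluster IW
  updated: d(B,IW)=6, d(G,IW)=23/2, d(IW,V)=3, d(IW,X)=13, d(IW,Y)=31/2
iteration 2: select B,V (d=3); attach at lengths (3/2, 3/2); label the merged cluster BV
  updated: d(BV,G)=5, d(BV,IW)=9/2, d(BV,X)=5, d(BV,Y)=8
iteration 3: select BV,IW (d=9/2); attach at lengths (3/4, 7/4); label the merged cluster BIVW
  updated: d(BIVW,G)=33/4, d(BIVW,X)=9, d(BIVW,Y)=47/4
iteration 4: select X,Y (d=5); attach at lengths (5/2, 5/2); label the merged cluster XY
  updated: d(BIVW,XY)=83/8, d(G,XY)=39/2
iteration 5: select BIVW,G (d=33/4); attach at lengths (15/8, 33/8); label the merged cluster BGIVW
  updated: d(BGIVW,XY)=61/5
iteration 6: select BGIVW,XY (d=61/5); attach at lengths (79/40, 18/5); label the merged cluster BGIVWXY
final tree: ((((B:3/2,V:3/2):3/4,(I:1/2,W:1/2):7/4):15/8,G:33/8):79/40,(X:5/2,Y:5/2):18/5)
total length: 923/40

3/4,7/4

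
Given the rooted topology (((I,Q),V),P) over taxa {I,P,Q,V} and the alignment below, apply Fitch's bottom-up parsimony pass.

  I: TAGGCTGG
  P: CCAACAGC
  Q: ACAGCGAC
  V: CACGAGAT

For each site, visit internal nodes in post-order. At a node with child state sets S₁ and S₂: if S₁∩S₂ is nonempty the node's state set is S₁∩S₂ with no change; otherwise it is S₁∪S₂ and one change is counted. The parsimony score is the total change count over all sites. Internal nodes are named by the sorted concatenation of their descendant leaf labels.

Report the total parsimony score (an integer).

[col 0] IQ: children I:{T}, Q:{A} ∪→ {A,T}; cost 1
[col 0] IQV: children IQ:{A,T}, V:{C} ∪→ {A,C,T}; cost 1
[col 0] IPQV: children IQV:{A,C,T}, P:{C} ∩→ {C}; cost 0
[col 1] IQ: children I:{A}, Q:{C} ∪→ {A,C}; cost 1
[col 1] IQV: children IQ:{A,C}, V:{A} ∩→ {A}; cost 0
[col 1] IPQV: children IQV:{A}, P:{C} ∪→ {A,C}; cost 1
[col 2] IQ: children I:{G}, Q:{A} ∪→ {A,G}; cost 1
[col 2] IQV: children IQ:{A,G}, V:{C} ∪→ {A,C,G}; cost 1
[col 2] IPQV: children IQV:{A,C,G}, P:{A} ∩→ {A}; cost 0
[col 3] IQ: children I:{G}, Q:{G} ∩→ {G}; cost 0
[col 3] IQV: children IQ:{G}, V:{G} ∩→ {G}; cost 0
[col 3] IPQV: children IQV:{G}, P:{A} ∪→ {A,G}; cost 1
[col 4] IQ: children I:{C}, Q:{C} ∩→ {C}; cost 0
[col 4] IQV: children IQ:{C}, V:{A} ∪→ {A,C}; cost 1
[col 4] IPQV: children IQV:{A,C}, P:{C} ∩→ {C}; cost 0
[col 5] IQ: children I:{T}, Q:{G} ∪→ {G,T}; cost 1
[col 5] IQV: children IQ:{G,T}, V:{G} ∩→ {G}; cost 0
[col 5] IPQV: children IQV:{G}, P:{A} ∪→ {A,G}; cost 1
[col 6] IQ: children I:{G}, Q:{A} ∪→ {A,G}; cost 1
[col 6] IQV: children IQ:{A,G}, V:{A} ∩→ {A}; cost 0
[col 6] IPQV: children IQV:{A}, P:{G} ∪→ {A,G}; cost 1
[col 7] IQ: children I:{G}, Q:{C} ∪→ {C,G}; cost 1
[col 7] IQV: children IQ:{C,G}, V:{T} ∪→ {C,G,T}; cost 1
[col 7] IPQV: children IQV:{C,G,T}, P:{C} ∩→ {C}; cost 0
per-site changes: [2, 2, 2, 1, 1, 2, 2, 2]; total = 14

14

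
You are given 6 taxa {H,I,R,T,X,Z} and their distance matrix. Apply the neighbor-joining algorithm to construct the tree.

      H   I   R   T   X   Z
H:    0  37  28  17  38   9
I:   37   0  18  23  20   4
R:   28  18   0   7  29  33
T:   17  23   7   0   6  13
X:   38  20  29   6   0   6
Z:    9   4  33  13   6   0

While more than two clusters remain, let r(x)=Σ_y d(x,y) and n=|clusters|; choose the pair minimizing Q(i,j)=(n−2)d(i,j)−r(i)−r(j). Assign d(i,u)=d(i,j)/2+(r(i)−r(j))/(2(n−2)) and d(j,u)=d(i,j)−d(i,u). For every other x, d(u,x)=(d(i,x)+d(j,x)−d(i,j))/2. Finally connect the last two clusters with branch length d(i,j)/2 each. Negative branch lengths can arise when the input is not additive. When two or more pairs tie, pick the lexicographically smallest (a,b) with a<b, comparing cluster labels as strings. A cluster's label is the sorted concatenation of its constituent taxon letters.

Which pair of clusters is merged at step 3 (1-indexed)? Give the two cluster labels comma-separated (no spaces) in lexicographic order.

HZ,I

1. join H+Z (d=9, Q=-158) ⇒ HZ; edges |H|=25/2, |Z|=-7/2
  updated: d(HZ,I)=16, d(HZ,R)=26, d(HZ,T)=21/2, d(HZ,X)=35/2
2. join R+T (d=7, Q=-211/2) ⇒ RT; edges |R|=109/12, |T|=-25/12
  updated: d(HZ,RT)=59/4, d(I,RT)=17, d(RT,X)=14
3. join HZ+I (d=16, Q=-277/4) ⇒ HIZ; edges |HZ|=109/16, |I|=147/16
  updated: d(HIZ,RT)=63/8, d(HIZ,X)=43/4
4. join HIZ+RT (d=63/8, Q=-261/8) ⇒ HIRTZ; edges |HIZ|=37/16, |RT|=89/16
  updated: d(HIRTZ,X)=135/16
5. join HIRTZ+X (d=135/16) ⇒ HIRTXZ; edges |HIRTZ|=135/32, |X|=135/32
final tree: ((((H:25/2,Z:-7/2):109/16,I:147/16):37/16,(R:109/12,T:-25/12):89/16):135/32,X:135/32)
total length: 773/16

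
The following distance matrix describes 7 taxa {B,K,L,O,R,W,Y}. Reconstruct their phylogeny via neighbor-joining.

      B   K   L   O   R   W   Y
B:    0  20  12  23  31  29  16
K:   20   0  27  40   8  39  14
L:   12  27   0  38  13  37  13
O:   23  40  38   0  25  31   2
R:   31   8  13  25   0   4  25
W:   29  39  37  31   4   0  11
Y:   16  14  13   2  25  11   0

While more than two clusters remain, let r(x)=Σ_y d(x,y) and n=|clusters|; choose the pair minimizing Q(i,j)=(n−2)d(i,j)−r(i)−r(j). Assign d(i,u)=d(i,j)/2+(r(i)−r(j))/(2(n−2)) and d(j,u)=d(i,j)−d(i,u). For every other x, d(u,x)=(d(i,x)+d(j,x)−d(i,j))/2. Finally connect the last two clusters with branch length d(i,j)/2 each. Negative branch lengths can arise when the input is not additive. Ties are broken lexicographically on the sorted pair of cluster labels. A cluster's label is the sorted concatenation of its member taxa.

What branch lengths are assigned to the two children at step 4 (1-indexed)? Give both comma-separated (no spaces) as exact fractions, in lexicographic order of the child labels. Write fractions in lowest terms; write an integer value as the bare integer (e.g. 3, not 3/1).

11/2,10

iteration 1: select R,W (d=4, Q=-237); attach at lengths (-5/2, 13/2); label the merged cluster RW
  updated: d(B,RW)=28, d(K,RW)=43/2, d(L,RW)=23, d(O,RW)=26, d(RW,Y)=16
iteration 2: select O,Y (d=2, Q=-182); attach at lengths (19/2, -15/2); label the merged cluster OY
  updated: d(B,OY)=37/2, d(K,OY)=26, d(L,OY)=49/2, d(OY,RW)=20
iteration 3: select B,L (d=12, Q=-129); attach at lengths (14/3, 22/3); label the merged cluster BL
  updated: d(BL,K)=35/2, d(BL,OY)=31/2, d(BL,RW)=39/2
iteration 4: select BL,OY (d=31/2, Q=-83); attach at lengths (11/2, 10); label the merged cluster BLOY
  updated: d(BLOY,K)=14, d(BLOY,RW)=12
iteration 5: select BLOY,K (d=14, Q=-95/2); attach at lengths (9/4, 47/4); label the merged cluster BKLOY
  updated: d(BKLOY,RW)=39/4
iteration 6: select BKLOY,RW (d=39/4); attach at lengths (39/8, 39/8); label the merged cluster BKLORWY
final tree: ((((B:14/3,L:22/3):11/2,(O:19/2,Y:-15/2):10):9/4,K:47/4):39/8,(R:-5/2,W:13/2):39/8)
total length: 229/4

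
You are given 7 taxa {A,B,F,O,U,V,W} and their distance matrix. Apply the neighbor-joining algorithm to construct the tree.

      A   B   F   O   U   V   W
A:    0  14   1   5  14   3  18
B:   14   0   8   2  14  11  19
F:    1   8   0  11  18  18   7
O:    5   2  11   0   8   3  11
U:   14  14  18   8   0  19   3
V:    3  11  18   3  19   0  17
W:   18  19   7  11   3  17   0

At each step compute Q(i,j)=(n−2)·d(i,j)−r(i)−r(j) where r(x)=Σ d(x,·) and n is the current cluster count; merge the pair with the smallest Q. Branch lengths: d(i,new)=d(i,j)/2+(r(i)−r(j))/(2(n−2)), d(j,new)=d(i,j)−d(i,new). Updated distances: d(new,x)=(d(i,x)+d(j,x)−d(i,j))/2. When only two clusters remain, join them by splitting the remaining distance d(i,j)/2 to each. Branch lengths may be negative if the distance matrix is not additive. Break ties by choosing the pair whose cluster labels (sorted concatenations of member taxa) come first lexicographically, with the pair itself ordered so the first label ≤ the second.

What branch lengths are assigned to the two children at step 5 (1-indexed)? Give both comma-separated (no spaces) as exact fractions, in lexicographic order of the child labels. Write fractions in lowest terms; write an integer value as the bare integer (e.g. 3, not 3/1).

step 1: merge (U,W) at d=3, Q=-136; branch lengths U→8/5, W→7/5; new cluster UW
  updated: d(A,UW)=29/2, d(B,UW)=15, d(F,UW)=11, d(O,UW)=8, d(UW,V)=33/2
step 2: merge (A,F) at d=1, Q=-165/2; branch lengths A→-15/16, F→31/16; new cluster AF
  updated: d(AF,B)=21/2, d(AF,O)=15/2, d(AF,UW)=49/4, d(AF,V)=10
step 3: merge (AF,UW) at d=49/4, Q=-221/4; branch lengths AF→101/24, UW→193/24; new cluster AFUW
  updated: d(AFUW,B)=53/8, d(AFUW,O)=13/8, d(AFUW,V)=57/8
step 4: merge (AFUW,V) at d=57/8, Q=-89/4; branch lengths AFUW→17/8, V→5; new cluster AFUVW
  updated: d(AFUVW,B)=21/4, d(AFUVW,O)=-5/4
step 5: merge (AFUVW,B) at d=21/4, Q=-6; branch lengths AFUVW→1, B→17/4; new cluster ABFUVW
  updated: d(ABFUVW,O)=-9/4
step 6: merge (ABFUVW,O) at d=-9/4; branch lengths ABFUVW→-9/8, O→-9/8; new cluster ABFOUVW
final tree: (((((A:-15/16,F:31/16):101/24,(U:8/5,W:7/5):193/24):17/8,V:5):1,B:17/4):-9/8,O:-9/8)
total length: 211/8

1,17/4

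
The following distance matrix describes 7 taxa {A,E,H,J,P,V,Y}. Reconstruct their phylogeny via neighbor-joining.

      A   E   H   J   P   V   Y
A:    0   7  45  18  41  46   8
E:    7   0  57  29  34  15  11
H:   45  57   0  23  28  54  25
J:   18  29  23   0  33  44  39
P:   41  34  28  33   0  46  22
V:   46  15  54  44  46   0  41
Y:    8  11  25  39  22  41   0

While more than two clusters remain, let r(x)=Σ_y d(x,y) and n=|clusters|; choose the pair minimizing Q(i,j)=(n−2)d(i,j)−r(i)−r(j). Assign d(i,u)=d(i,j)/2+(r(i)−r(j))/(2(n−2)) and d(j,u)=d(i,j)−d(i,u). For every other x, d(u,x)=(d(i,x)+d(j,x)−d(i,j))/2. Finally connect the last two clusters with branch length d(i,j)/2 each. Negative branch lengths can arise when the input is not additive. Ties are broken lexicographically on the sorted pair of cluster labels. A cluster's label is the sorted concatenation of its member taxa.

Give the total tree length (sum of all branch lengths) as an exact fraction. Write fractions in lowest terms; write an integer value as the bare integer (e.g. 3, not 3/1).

1419/16

iteration 1: select E,V (d=15, Q=-324); attach at lengths (-9/5, 84/5); label the merged cluster EV
  updated: d(A,EV)=19, d(EV,H)=48, d(EV,J)=29, d(EV,P)=65/2, d(EV,Y)=37/2
iteration 2: select H,J (d=23, Q=-219); attach at lengths (119/8, 65/8); label the merged cluster HJ
  updated: d(A,HJ)=20, d(EV,HJ)=27, d(HJ,P)=19, d(HJ,Y)=41/2
iteration 3: select HJ,P (d=19, Q=-144); attach at lengths (29/6, 85/6); label the merged cluster HJP
  updated: d(A,HJP)=21, d(EV,HJP)=81/4, d(HJP,Y)=47/4
iteration 4: select A,Y (d=8, Q=-281/4); attach at lengths (103/16, 25/16); label the merged cluster AY
  updated: d(AY,EV)=59/4, d(AY,HJP)=99/8
iteration 5: select AY,EV (d=59/4, Q=-379/8); attach at lengths (55/16, 181/16); label the merged cluster AEVY
  updated: d(AEVY,HJP)=143/16
iteration 6: select AEVY,HJP (d=143/16); attach at lengths (143/32, 143/32); label the merged cluster AEHJPVY
final tree: (((A:103/16,Y:25/16):55/16,(E:-9/5,V:84/5):181/16):143/32,((H:119/8,J:65/8):29/6,P:85/6):143/32)
total length: 1419/16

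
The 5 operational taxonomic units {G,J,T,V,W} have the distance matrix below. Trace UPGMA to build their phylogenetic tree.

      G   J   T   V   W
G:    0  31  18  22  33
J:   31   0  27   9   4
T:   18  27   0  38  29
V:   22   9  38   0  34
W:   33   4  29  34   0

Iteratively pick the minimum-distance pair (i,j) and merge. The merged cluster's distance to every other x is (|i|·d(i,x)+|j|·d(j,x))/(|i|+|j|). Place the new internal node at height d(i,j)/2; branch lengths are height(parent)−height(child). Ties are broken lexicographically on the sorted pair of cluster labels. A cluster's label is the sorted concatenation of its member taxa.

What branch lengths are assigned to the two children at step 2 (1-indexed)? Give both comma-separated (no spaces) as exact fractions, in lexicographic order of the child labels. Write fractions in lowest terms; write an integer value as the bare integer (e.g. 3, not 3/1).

9,9

iteration 1: select J,W (d=4); attach at lengths (2, 2); label the merged cluster JW
  updated: d(G,JW)=32, d(JW,T)=28, d(JW,V)=43/2
iteration 2: select G,T (d=18); attach at lengths (9, 9); label the merged cluster GT
  updated: d(GT,JW)=30, d(GT,V)=30
iteration 3: select JW,V (d=43/2); attach at lengths (35/4, 43/4); label the merged cluster JVW
  updated: d(GT,JVW)=30
iteration 4: select GT,JVW (d=30); attach at lengths (6, 17/4); label the merged cluster GJTVW
final tree: ((G:9,T:9):6,((J:2,W:2):35/4,V:43/4):17/4)
total length: 207/4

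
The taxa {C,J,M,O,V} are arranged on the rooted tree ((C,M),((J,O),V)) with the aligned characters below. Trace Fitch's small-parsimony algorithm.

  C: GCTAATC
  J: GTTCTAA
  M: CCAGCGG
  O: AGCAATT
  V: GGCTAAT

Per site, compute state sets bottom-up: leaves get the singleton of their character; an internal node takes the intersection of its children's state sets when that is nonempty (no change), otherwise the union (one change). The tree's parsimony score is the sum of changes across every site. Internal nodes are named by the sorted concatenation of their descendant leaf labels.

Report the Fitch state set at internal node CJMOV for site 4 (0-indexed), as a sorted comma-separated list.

A

CM@0: {G} ∪ {C} = {C,G} (union, +1)
JO@0: {G} ∪ {A} = {A,G} (union, +1)
JOV@0: {A,G} ∩ {G} = {G} (intersection, +0)
CJMOV@0: {C,G} ∩ {G} = {G} (intersection, +0)
CM@1: {C} ∩ {C} = {C} (intersection, +0)
JO@1: {T} ∪ {G} = {G,T} (union, +1)
JOV@1: {G,T} ∩ {G} = {G} (intersection, +0)
CJMOV@1: {C} ∪ {G} = {C,G} (union, +1)
CM@2: {T} ∪ {A} = {A,T} (union, +1)
JO@2: {T} ∪ {C} = {C,T} (union, +1)
JOV@2: {C,T} ∩ {C} = {C} (intersection, +0)
CJMOV@2: {A,T} ∪ {C} = {A,C,T} (union, +1)
CM@3: {A} ∪ {G} = {A,G} (union, +1)
JO@3: {C} ∪ {A} = {A,C} (union, +1)
JOV@3: {A,C} ∪ {T} = {A,C,T} (union, +1)
CJMOV@3: {A,G} ∩ {A,C,T} = {A} (intersection, +0)
CM@4: {A} ∪ {C} = {A,C} (union, +1)
JO@4: {T} ∪ {A} = {A,T} (union, +1)
JOV@4: {A,T} ∩ {A} = {A} (intersection, +0)
CJMOV@4: {A,C} ∩ {A} = {A} (intersection, +0)
CM@5: {T} ∪ {G} = {G,T} (union, +1)
JO@5: {A} ∪ {T} = {A,T} (union, +1)
JOV@5: {A,T} ∩ {A} = {A} (intersection, +0)
CJMOV@5: {G,T} ∪ {A} = {A,G,T} (union, +1)
CM@6: {C} ∪ {G} = {C,G} (union, +1)
JO@6: {A} ∪ {T} = {A,T} (union, +1)
JOV@6: {A,T} ∩ {T} = {T} (intersection, +0)
CJMOV@6: {C,G} ∪ {T} = {C,G,T} (union, +1)
per-site changes: [2, 2, 3, 3, 2, 3, 3]; total = 18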